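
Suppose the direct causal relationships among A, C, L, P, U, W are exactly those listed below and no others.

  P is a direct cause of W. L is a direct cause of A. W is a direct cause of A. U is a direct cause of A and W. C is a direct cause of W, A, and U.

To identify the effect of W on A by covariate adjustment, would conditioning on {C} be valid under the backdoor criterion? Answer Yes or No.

Backdoor paths from W to A (paths whose first edge points into W):
  P1: W <- C -> U -> A
  P2: W <- C -> A
  P3: W <- U <- C -> A
  P4: W <- U -> A
Condition 1 (no descendant of W in the set): holds — descendants of W are {A}; none are in {C}.
Condition 2 (every backdoor path blocked by {C}):
  P1: blocked at fork node C ∈ conditioning set.
  P2: blocked at fork node C ∈ conditioning set.
  P3: blocked at fork node C ∈ conditioning set.
  P4: open — no interior node is in the conditioning set.
{C} does not satisfy the backdoor criterion.

No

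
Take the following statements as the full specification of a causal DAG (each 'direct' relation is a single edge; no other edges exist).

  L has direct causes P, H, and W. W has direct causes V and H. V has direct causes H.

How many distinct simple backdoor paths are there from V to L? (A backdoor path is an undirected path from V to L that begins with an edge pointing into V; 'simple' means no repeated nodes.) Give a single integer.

A backdoor path from V to L is any simple undirected path whose first edge points into V (i.e. leaves V via a parent).
Parents of V: {H}.
Enumerating:
  P1: V <- H -> W -> L
  P2: V <- H -> L
That exhausts the simple backdoor paths. Count: 2.

2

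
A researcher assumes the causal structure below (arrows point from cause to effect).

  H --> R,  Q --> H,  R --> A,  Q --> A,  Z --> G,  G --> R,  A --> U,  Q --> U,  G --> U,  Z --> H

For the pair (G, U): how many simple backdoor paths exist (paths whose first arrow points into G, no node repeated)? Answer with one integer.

4

A backdoor path from G to U is any simple undirected path whose first edge points into G (i.e. leaves G via a parent).
Parents of G: {Z}.
Enumerating:
  P1: G <- Z -> H <- Q -> A -> U
  P2: G <- Z -> H <- Q -> U
  P3: G <- Z -> H -> R -> A <- Q -> U
  P4: G <- Z -> H -> R -> A -> U
That exhausts the simple backdoor paths. Count: 4.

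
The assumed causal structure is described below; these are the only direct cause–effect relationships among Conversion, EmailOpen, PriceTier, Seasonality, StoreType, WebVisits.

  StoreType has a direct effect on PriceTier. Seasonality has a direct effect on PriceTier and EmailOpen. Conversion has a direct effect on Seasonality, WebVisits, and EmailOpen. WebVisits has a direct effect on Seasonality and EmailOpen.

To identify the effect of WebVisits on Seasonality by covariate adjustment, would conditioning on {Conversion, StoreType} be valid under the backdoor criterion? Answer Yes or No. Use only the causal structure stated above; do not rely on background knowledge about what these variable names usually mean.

Backdoor paths from WebVisits to Seasonality (paths whose first edge points into WebVisits):
  P1: WebVisits <- Conversion -> Seasonality
  P2: WebVisits <- Conversion -> EmailOpen <- Seasonality
Condition 1 (no descendant of WebVisits in the set): holds — descendants of WebVisits are {EmailOpen, PriceTier, Seasonality}; none are in {Conversion, StoreType}.
Condition 2 (every backdoor path blocked by {Conversion, StoreType}):
  P1: blocked at fork node Conversion ∈ conditioning set.
  P2: blocked at fork node Conversion ∈ conditioning set.
{Conversion, StoreType} satisfies the backdoor criterion.

Yes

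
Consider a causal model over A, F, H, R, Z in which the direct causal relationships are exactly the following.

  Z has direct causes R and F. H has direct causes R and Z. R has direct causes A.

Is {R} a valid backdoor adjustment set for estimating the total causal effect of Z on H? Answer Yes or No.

Yes

Backdoor paths from Z to H (paths whose first edge points into Z):
  P1: Z <- R -> H
Condition 1 (no descendant of Z in the set): holds — descendants of Z are {H}; none are in {R}.
Condition 2 (every backdoor path blocked by {R}):
  P1: blocked at fork node R ∈ conditioning set.
{R} satisfies the backdoor criterion.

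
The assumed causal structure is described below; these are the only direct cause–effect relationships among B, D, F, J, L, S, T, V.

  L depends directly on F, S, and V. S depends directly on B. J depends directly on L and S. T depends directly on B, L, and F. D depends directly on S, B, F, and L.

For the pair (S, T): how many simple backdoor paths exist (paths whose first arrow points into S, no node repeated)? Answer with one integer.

A backdoor path from S to T is any simple undirected path whose first edge points into S (i.e. leaves S via a parent).
Parents of S: {B}.
Enumerating:
  P1: S <- B -> D <- F -> L -> T
  P2: S <- B -> D <- F -> T
  P3: S <- B -> D <- L <- F -> T
  P4: S <- B -> D <- L -> T
  P5: S <- B -> T
That exhausts the simple backdoor paths. Count: 5.

5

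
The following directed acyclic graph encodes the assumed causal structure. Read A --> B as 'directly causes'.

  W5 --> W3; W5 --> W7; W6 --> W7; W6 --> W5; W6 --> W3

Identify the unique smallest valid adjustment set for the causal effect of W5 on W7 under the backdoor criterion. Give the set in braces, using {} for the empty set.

{W6}

Variables eligible for adjustment (non-descendants of W5, excluding W5 and W7): {W6}.
Backdoor paths from W5 to W7:
  P1: W5 <- W6 -> W7
The empty set is not sufficient: P1 (W5 <- W6 -> W7) has no collider blocking it and no conditioned non-collider, so it is open.
Try {W6}:
  P1: blocked at fork node W6 ∈ conditioning set.
{W6} contains no descendant of W5 and blocks every backdoor path.
{W6} is the unique smallest valid adjustment set.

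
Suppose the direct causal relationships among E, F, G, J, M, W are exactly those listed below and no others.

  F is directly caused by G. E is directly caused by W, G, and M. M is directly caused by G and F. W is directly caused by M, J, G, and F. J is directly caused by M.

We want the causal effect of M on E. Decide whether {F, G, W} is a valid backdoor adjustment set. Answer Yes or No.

Backdoor paths from M to E (paths whose first edge points into M):
  P1: M <- G -> F -> W -> E
  P2: M <- G -> W -> E
  P3: M <- G -> E
  P4: M <- F <- G -> W -> E
  P5: M <- F <- G -> E
  P6: M <- F -> W <- G -> E
  P7: M <- F -> W -> E
Condition 1 (no descendant of M in the set): FAILS — W is a descendant of M.
Condition 2 (every backdoor path blocked by {F, G, W}):
  P1: blocked at fork node G ∈ conditioning set.
  P2: blocked at fork node G ∈ conditioning set.
  P3: blocked at fork node G ∈ conditioning set.
  P4: blocked at chain node F ∈ conditioning set.
  P5: blocked at chain node F ∈ conditioning set.
  P6: blocked at fork node F ∈ conditioning set.
  P7: blocked at fork node F ∈ conditioning set.
{F, G, W} does not satisfy the backdoor criterion.

No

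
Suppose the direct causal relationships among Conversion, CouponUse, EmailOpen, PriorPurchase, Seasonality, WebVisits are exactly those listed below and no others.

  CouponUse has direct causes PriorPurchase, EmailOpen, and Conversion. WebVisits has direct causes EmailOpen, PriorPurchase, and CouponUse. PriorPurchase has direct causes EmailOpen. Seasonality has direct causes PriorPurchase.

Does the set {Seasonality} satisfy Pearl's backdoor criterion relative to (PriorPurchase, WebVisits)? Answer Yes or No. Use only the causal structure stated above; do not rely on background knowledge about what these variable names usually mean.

No

Backdoor paths from PriorPurchase to WebVisits (paths whose first edge points into PriorPurchase):
  P1: PriorPurchase <- EmailOpen -> CouponUse -> WebVisits
  P2: PriorPurchase <- EmailOpen -> WebVisits
Condition 1 (no descendant of PriorPurchase in the set): FAILS — Seasonality is a descendant of PriorPurchase.
Condition 2 (every backdoor path blocked by {Seasonality}):
  P1: open — no interior node is in the conditioning set.
  P2: open — no interior node is in the conditioning set.
{Seasonality} does not satisfy the backdoor criterion.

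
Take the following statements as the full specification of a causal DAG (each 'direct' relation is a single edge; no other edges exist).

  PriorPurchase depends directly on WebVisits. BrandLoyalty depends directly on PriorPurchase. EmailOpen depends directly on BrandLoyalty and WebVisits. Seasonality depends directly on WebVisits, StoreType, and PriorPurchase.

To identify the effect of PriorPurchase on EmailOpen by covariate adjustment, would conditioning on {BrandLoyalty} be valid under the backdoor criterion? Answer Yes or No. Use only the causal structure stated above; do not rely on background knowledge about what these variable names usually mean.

Backdoor paths from PriorPurchase to EmailOpen (paths whose first edge points into PriorPurchase):
  P1: PriorPurchase <- WebVisits -> EmailOpen
Condition 1 (no descendant of PriorPurchase in the set): FAILS — BrandLoyalty is a descendant of PriorPurchase.
Condition 2 (every backdoor path blocked by {BrandLoyalty}):
  P1: open — no interior node is in the conditioning set.
{BrandLoyalty} does not satisfy the backdoor criterion.

No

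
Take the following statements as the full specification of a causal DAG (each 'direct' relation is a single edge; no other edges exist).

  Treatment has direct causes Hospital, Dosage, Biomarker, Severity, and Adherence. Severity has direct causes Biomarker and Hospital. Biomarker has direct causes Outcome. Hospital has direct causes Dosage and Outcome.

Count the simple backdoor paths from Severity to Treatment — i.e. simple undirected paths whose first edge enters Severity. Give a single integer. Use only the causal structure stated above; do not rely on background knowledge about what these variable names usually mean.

6

A backdoor path from Severity to Treatment is any simple undirected path whose first edge points into Severity (i.e. leaves Severity via a parent).
Parents of Severity: {Biomarker, Hospital}.
Enumerating:
  P1: Severity <- Biomarker <- Outcome -> Hospital <- Dosage -> Treatment
  P2: Severity <- Biomarker <- Outcome -> Hospital -> Treatment
  P3: Severity <- Biomarker -> Treatment
  P4: Severity <- Hospital <- Dosage -> Treatment
  P5: Severity <- Hospital <- Outcome -> Biomarker -> Treatment
  P6: Severity <- Hospital -> Treatment
That exhausts the simple backdoor paths. Count: 6.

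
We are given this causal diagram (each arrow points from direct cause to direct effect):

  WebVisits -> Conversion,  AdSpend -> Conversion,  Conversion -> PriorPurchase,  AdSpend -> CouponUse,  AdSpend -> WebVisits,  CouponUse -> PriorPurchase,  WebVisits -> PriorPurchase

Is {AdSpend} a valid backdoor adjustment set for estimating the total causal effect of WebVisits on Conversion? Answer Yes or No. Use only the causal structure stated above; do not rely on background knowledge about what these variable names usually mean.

Backdoor paths from WebVisits to Conversion (paths whose first edge points into WebVisits):
  P1: WebVisits <- AdSpend -> CouponUse -> PriorPurchase <- Conversion
  P2: WebVisits <- AdSpend -> Conversion
Condition 1 (no descendant of WebVisits in the set): holds — descendants of WebVisits are {Conversion, PriorPurchase}; none are in {AdSpend}.
Condition 2 (every backdoor path blocked by {AdSpend}):
  P1: blocked at fork node AdSpend ∈ conditioning set.
  P2: blocked at fork node AdSpend ∈ conditioning set.
{AdSpend} satisfies the backdoor criterion.

Yes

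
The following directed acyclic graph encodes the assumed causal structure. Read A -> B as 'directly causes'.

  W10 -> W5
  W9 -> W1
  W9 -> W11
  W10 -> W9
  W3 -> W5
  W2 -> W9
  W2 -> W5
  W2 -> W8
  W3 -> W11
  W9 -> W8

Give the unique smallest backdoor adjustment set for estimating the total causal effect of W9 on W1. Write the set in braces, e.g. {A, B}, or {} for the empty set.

Variables eligible for adjustment (non-descendants of W9, excluding W9 and W1): {W10, W2, W3, W5}.
Backdoor paths from W9 to W1:
  (none)
With no backdoor paths the empty set already satisfies the criterion, and it is trivially minimal.

{}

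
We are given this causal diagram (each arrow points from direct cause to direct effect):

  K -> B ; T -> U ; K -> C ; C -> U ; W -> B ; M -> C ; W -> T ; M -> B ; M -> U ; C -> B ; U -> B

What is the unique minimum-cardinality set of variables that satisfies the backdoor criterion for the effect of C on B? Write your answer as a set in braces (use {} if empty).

Variables eligible for adjustment (non-descendants of C, excluding C and B): {K, M, T, W}.
Backdoor paths from C to B:
  P1: C <- M -> U <- T <- W -> B
  P2: C <- M -> U -> B
  P3: C <- M -> B
  P4: C <- K -> B
The empty set is not sufficient: P2 (C <- M -> U -> B) has no collider blocking it and no conditioned non-collider, so it is open.
Try {K, M}:
  P1: blocked at fork node M ∈ conditioning set.
  P2: blocked at fork node M ∈ conditioning set.
  P3: blocked at fork node M ∈ conditioning set.
  P4: blocked at fork node K ∈ conditioning set.
{K, M} contains no descendant of C and blocks every backdoor path.
Every element of {K, M} is needed (dropping K leaves P4 open; dropping M leaves P2 open), so no proper subset is valid.
Among all size-2 subsets of the eligible variables, only {K, M} blocks every backdoor path, so it is the unique smallest valid adjustment set.

{K, M}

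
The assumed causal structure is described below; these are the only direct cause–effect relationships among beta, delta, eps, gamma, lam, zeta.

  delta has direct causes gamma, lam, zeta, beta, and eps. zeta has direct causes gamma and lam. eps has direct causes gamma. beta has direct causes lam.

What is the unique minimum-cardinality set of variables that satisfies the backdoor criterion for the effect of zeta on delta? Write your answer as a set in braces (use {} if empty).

Variables eligible for adjustment (non-descendants of zeta, excluding zeta and delta): {beta, eps, gamma, lam}.
Backdoor paths from zeta to delta:
  P1: zeta <- gamma -> eps -> delta
  P2: zeta <- gamma -> delta
  P3: zeta <- lam -> beta -> delta
  P4: zeta <- lam -> delta
The empty set is not sufficient: P1 (zeta <- gamma -> eps -> delta) has no collider blocking it and no conditioned non-collider, so it is open.
Try {gamma, lam}:
  P1: blocked at fork node gamma ∈ conditioning set.
  P2: blocked at fork node gamma ∈ conditioning set.
  P3: blocked at fork node lam ∈ conditioning set.
  P4: blocked at fork node lam ∈ conditioning set.
{gamma, lam} contains no descendant of zeta and blocks every backdoor path.
Every element of {gamma, lam} is needed (dropping gamma leaves P1 open; dropping lam leaves P3 open), so no proper subset is valid.
Among all size-2 subsets of the eligible variables, only {gamma, lam} blocks every backdoor path, so it is the unique smallest valid adjustment set.

{gamma, lam}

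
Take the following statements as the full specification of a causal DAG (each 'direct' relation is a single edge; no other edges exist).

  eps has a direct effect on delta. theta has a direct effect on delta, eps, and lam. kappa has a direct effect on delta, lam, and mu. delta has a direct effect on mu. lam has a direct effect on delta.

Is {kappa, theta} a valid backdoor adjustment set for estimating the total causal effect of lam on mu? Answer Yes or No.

Backdoor paths from lam to mu (paths whose first edge points into lam):
  P1: lam <- theta -> eps -> delta <- kappa -> mu
  P2: lam <- theta -> eps -> delta -> mu
  P3: lam <- theta -> delta <- kappa -> mu
  P4: lam <- theta -> delta -> mu
  P5: lam <- kappa -> delta -> mu
  P6: lam <- kappa -> mu
Condition 1 (no descendant of lam in the set): holds — descendants of lam are {delta, mu}; none are in {kappa, theta}.
Condition 2 (every backdoor path blocked by {kappa, theta}):
  P1: blocked at fork node theta ∈ conditioning set.
  P2: blocked at fork node theta ∈ conditioning set.
  P3: blocked at fork node theta ∈ conditioning set.
  P4: blocked at fork node theta ∈ conditioning set.
  P5: blocked at fork node kappa ∈ conditioning set.
  P6: blocked at fork node kappa ∈ conditioning set.
{kappa, theta} satisfies the backdoor criterion.

Yes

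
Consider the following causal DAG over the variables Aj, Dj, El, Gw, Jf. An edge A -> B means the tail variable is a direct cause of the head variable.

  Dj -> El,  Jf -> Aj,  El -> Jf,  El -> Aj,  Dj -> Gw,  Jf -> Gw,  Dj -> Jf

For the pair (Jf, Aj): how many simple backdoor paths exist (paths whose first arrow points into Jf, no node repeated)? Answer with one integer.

2

A backdoor path from Jf to Aj is any simple undirected path whose first edge points into Jf (i.e. leaves Jf via a parent).
Parents of Jf: {Dj, El}.
Enumerating:
  P1: Jf <- Dj -> El -> Aj
  P2: Jf <- El -> Aj
That exhausts the simple backdoor paths. Count: 2.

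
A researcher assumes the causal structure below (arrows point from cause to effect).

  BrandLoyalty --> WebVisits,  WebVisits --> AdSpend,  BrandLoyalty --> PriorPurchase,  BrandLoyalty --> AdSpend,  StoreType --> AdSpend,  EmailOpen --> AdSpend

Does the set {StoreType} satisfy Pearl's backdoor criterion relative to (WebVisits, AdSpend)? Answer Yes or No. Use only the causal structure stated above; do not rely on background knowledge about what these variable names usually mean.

Backdoor paths from WebVisits to AdSpend (paths whose first edge points into WebVisits):
  P1: WebVisits <- BrandLoyalty -> AdSpend
Condition 1 (no descendant of WebVisits in the set): holds — descendants of WebVisits are {AdSpend}; none are in {StoreType}.
Condition 2 (every backdoor path blocked by {StoreType}):
  P1: open — no interior node is in the conditioning set.
{StoreType} does not satisfy the backdoor criterion.

No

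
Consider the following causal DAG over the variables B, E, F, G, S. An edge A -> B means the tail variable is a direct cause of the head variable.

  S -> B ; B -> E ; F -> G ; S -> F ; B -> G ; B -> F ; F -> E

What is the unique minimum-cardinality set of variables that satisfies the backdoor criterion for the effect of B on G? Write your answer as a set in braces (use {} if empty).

Variables eligible for adjustment (non-descendants of B, excluding B and G): {S}.
Backdoor paths from B to G:
  P1: B <- S -> F -> G
The empty set is not sufficient: P1 (B <- S -> F -> G) has no collider blocking it and no conditioned non-collider, so it is open.
Try {S}:
  P1: blocked at fork node S ∈ conditioning set.
{S} contains no descendant of B and blocks every backdoor path.
{S} is the unique smallest valid adjustment set.

{S}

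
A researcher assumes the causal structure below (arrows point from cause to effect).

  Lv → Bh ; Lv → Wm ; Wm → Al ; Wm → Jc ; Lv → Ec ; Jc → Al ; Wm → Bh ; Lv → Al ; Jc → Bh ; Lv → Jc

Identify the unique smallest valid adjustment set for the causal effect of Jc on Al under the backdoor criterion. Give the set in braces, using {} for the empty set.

Variables eligible for adjustment (non-descendants of Jc, excluding Jc and Al): {Ec, Lv, Wm}.
Backdoor paths from Jc to Al:
  P1: Jc <- Lv -> Wm -> Al
  P2: Jc <- Lv -> Bh <- Wm -> Al
  P3: Jc <- Lv -> Al
  P4: Jc <- Wm <- Lv -> Al
  P5: Jc <- Wm -> Bh <- Lv -> Al
  P6: Jc <- Wm -> Al
The empty set is not sufficient: P1 (Jc <- Lv -> Wm -> Al) has no collider blocking it and no conditioned non-collider, so it is open.
Try {Lv, Wm}:
  P1: blocked at fork node Lv ∈ conditioning set.
  P2: blocked at fork node Lv ∈ conditioning set.
  P3: blocked at fork node Lv ∈ conditioning set.
  P4: blocked at chain node Wm ∈ conditioning set.
  P5: blocked at fork node Wm ∈ conditioning set.
  P6: blocked at fork node Wm ∈ conditioning set.
{Lv, Wm} contains no descendant of Jc and blocks every backdoor path.
Every element of {Lv, Wm} is needed (dropping Lv leaves P3 open; dropping Wm leaves P6 open), so no proper subset is valid.
Among all size-2 subsets of the eligible variables, only {Lv, Wm} blocks every backdoor path, so it is the unique smallest valid adjustment set.

{Lv, Wm}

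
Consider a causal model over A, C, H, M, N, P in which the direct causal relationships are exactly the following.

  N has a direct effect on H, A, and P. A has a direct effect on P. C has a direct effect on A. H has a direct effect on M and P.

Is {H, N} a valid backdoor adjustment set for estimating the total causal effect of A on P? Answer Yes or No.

Yes

Backdoor paths from A to P (paths whose first edge points into A):
  P1: A <- N -> H -> P
  P2: A <- N -> P
Condition 1 (no descendant of A in the set): holds — descendants of A are {P}; none are in {H, N}.
Condition 2 (every backdoor path blocked by {H, N}):
  P1: blocked at fork node N ∈ conditioning set.
  P2: blocked at fork node N ∈ conditioning set.
{H, N} satisfies the backdoor criterion.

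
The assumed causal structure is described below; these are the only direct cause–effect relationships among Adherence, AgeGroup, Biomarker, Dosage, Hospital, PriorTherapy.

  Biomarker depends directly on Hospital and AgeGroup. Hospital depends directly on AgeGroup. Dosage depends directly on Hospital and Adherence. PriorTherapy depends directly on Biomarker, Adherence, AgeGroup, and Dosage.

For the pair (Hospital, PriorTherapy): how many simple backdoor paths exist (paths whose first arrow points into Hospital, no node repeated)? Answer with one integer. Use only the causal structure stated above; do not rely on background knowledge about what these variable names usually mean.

2

A backdoor path from Hospital to PriorTherapy is any simple undirected path whose first edge points into Hospital (i.e. leaves Hospital via a parent).
Parents of Hospital: {AgeGroup}.
Enumerating:
  P1: Hospital <- AgeGroup -> Biomarker -> PriorTherapy
  P2: Hospital <- AgeGroup -> PriorTherapy
That exhausts the simple backdoor paths. Count: 2.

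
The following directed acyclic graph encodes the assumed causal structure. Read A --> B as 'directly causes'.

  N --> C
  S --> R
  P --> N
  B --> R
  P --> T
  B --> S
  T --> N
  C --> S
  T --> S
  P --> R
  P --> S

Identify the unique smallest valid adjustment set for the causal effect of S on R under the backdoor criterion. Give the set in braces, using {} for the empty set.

{B, P}

Variables eligible for adjustment (non-descendants of S, excluding S and R): {B, C, N, P, T}.
Backdoor paths from S to R:
  P1: S <- P -> R
  P2: S <- T <- P -> R
  P3: S <- T -> N <- P -> R
  P4: S <- B -> R
  P5: S <- C <- N <- P -> R
  P6: S <- C <- N <- T <- P -> R
The empty set is not sufficient: P1 (S <- P -> R) has no collider blocking it and no conditioned non-collider, so it is open.
Try {B, P}:
  P1: blocked at fork node P ∈ conditioning set.
  P2: blocked at fork node P ∈ conditioning set.
  P3: blocked at collider N (neither it nor any descendant is in the conditioning set).
  P4: blocked at fork node B ∈ conditioning set.
  P5: blocked at fork node P ∈ conditioning set.
  P6: blocked at fork node P ∈ conditioning set.
{B, P} contains no descendant of S and blocks every backdoor path.
Every element of {B, P} is needed (dropping B leaves P4 open; dropping P leaves P1 open), so no proper subset is valid.
Among all size-2 subsets of the eligible variables, only {B, P} blocks every backdoor path, so it is the unique smallest valid adjustment set.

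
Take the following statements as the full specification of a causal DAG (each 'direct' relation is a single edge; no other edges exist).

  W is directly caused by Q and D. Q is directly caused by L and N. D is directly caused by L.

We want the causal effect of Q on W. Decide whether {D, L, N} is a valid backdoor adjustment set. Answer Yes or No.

Backdoor paths from Q to W (paths whose first edge points into Q):
  P1: Q <- L -> D -> W
Condition 1 (no descendant of Q in the set): holds — descendants of Q are {W}; none are in {D, L, N}.
Condition 2 (every backdoor path blocked by {D, L, N}):
  P1: blocked at fork node L ∈ conditioning set.
{D, L, N} satisfies the backdoor criterion.

Yes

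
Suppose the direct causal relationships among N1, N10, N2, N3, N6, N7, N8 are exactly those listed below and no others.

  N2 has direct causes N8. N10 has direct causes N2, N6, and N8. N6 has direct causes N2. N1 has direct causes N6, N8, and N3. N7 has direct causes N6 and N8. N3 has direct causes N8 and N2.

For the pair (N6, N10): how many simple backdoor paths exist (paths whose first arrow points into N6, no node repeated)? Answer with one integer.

A backdoor path from N6 to N10 is any simple undirected path whose first edge points into N6 (i.e. leaves N6 via a parent).
Parents of N6: {N2}.
Enumerating:
  P1: N6 <- N2 <- N8 -> N10
  P2: N6 <- N2 -> N3 <- N8 -> N10
  P3: N6 <- N2 -> N3 -> N1 <- N8 -> N10
  P4: N6 <- N2 -> N10
That exhausts the simple backdoor paths. Count: 4.

4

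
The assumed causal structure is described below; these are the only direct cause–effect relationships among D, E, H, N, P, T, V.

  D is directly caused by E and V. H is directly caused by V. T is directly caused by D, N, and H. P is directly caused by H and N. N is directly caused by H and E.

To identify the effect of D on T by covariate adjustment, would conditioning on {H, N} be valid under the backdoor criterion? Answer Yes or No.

Yes

Backdoor paths from D to T (paths whose first edge points into D):
  P1: D <- V -> H -> N -> T
  P2: D <- V -> H -> P <- N -> T
  P3: D <- V -> H -> T
  P4: D <- E -> N <- H -> T
  P5: D <- E -> N -> P <- H -> T
  P6: D <- E -> N -> T
Condition 1 (no descendant of D in the set): holds — descendants of D are {T}; none are in {H, N}.
Condition 2 (every backdoor path blocked by {H, N}):
  P1: blocked at chain node H ∈ conditioning set.
  P2: blocked at chain node H ∈ conditioning set.
  P3: blocked at chain node H ∈ conditioning set.
  P4: blocked at fork node H ∈ conditioning set.
  P5: blocked at chain node N ∈ conditioning set.
  P6: blocked at chain node N ∈ conditioning set.
{H, N} satisfies the backdoor criterion.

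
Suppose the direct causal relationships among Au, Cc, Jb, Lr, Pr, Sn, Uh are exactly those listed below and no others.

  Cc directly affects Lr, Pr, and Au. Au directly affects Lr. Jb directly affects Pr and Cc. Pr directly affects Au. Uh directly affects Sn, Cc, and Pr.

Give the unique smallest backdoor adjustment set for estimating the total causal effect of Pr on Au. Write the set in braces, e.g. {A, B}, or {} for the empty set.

{Cc}

Variables eligible for adjustment (non-descendants of Pr, excluding Pr and Au): {Cc, Jb, Sn, Uh}.
Backdoor paths from Pr to Au:
  P1: Pr <- Uh -> Cc -> Au
  P2: Pr <- Uh -> Cc -> Lr <- Au
  P3: Pr <- Jb -> Cc -> Au
  P4: Pr <- Jb -> Cc -> Lr <- Au
  P5: Pr <- Cc -> Au
  P6: Pr <- Cc -> Lr <- Au
The empty set is not sufficient: P1 (Pr <- Uh -> Cc -> Au) has no collider blocking it and no conditioned non-collider, so it is open.
Try {Cc}:
  P1: blocked at chain node Cc ∈ conditioning set.
  P2: blocked at chain node Cc ∈ conditioning set.
  P3: blocked at chain node Cc ∈ conditioning set.
  P4: blocked at chain node Cc ∈ conditioning set.
  P5: blocked at fork node Cc ∈ conditioning set.
  P6: blocked at fork node Cc ∈ conditioning set.
{Cc} contains no descendant of Pr and blocks every backdoor path.
No other singleton works — e.g. {Uh} leaves P3 open — so {Cc} is the unique smallest valid adjustment set.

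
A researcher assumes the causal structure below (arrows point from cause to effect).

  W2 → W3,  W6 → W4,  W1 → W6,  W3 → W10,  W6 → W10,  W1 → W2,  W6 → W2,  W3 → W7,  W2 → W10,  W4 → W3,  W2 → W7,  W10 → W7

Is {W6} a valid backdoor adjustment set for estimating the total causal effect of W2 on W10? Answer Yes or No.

Yes

Backdoor paths from W2 to W10 (paths whose first edge points into W2):
  P1: W2 <- W1 -> W6 -> W4 -> W3 -> W10
  P2: W2 <- W1 -> W6 -> W4 -> W3 -> W7 <- W10
  P3: W2 <- W1 -> W6 -> W10
  P4: W2 <- W6 -> W4 -> W3 -> W10
  P5: W2 <- W6 -> W4 -> W3 -> W7 <- W10
  P6: W2 <- W6 -> W10
Condition 1 (no descendant of W2 in the set): holds — descendants of W2 are {W10, W3, W7}; none are in {W6}.
Condition 2 (every backdoor path blocked by {W6}):
  P1: blocked at chain node W6 ∈ conditioning set.
  P2: blocked at chain node W6 ∈ conditioning set.
  P3: blocked at chain node W6 ∈ conditioning set.
  P4: blocked at fork node W6 ∈ conditioning set.
  P5: blocked at fork node W6 ∈ conditioning set.
  P6: blocked at fork node W6 ∈ conditioning set.
{W6} satisfies the backdoor criterion.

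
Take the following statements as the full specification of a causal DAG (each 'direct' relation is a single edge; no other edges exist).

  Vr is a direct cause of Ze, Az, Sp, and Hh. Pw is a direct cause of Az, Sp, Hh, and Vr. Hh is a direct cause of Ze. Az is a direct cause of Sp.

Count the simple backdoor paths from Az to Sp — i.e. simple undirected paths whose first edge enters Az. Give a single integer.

8

A backdoor path from Az to Sp is any simple undirected path whose first edge points into Az (i.e. leaves Az via a parent).
Parents of Az: {Pw, Vr}.
Enumerating:
  P1: Az <- Pw -> Vr -> Sp
  P2: Az <- Pw -> Sp
  P3: Az <- Pw -> Hh <- Vr -> Sp
  P4: Az <- Pw -> Hh -> Ze <- Vr -> Sp
  P5: Az <- Vr <- Pw -> Sp
  P6: Az <- Vr -> Sp
  P7: Az <- Vr -> Hh <- Pw -> Sp
  P8: Az <- Vr -> Ze <- Hh <- Pw -> Sp
That exhausts the simple backdoor paths. Count: 8.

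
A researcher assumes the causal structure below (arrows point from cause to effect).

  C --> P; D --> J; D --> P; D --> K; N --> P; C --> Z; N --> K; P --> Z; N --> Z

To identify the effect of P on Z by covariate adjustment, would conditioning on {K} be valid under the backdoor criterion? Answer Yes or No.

No

Backdoor paths from P to Z (paths whose first edge points into P):
  P1: P <- N -> Z
  P2: P <- C -> Z
  P3: P <- D -> K <- N -> Z
Condition 1 (no descendant of P in the set): holds — descendants of P are {Z}; none are in {K}.
Condition 2 (every backdoor path blocked by {K}):
  P1: open — no interior node is in the conditioning set.
  P2: open — no interior node is in the conditioning set.
  P3: open — collider(s) K are conditioned on (or have a conditioned descendant) and no non-collider on the path is in the set.
{K} does not satisfy the backdoor criterion.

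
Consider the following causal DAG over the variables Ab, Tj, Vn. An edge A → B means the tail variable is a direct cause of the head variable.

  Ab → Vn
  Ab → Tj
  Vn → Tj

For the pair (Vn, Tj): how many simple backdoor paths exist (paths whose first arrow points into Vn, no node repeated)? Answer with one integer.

1

A backdoor path from Vn to Tj is any simple undirected path whose first edge points into Vn (i.e. leaves Vn via a parent).
Parents of Vn: {Ab}.
Enumerating:
  P1: Vn <- Ab -> Tj
That exhausts the simple backdoor paths. Count: 1.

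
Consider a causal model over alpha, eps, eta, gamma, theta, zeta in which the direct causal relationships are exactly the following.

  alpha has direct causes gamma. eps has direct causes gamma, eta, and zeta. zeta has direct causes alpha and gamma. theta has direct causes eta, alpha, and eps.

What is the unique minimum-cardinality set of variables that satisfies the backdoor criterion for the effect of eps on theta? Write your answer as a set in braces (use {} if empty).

{alpha, eta}

Variables eligible for adjustment (non-descendants of eps, excluding eps and theta): {alpha, eta, gamma, zeta}.
Backdoor paths from eps to theta:
  P1: eps <- eta -> theta
  P2: eps <- gamma -> alpha -> theta
  P3: eps <- gamma -> zeta <- alpha -> theta
  P4: eps <- zeta <- gamma -> alpha -> theta
  P5: eps <- zeta <- alpha -> theta
The empty set is not sufficient: P1 (eps <- eta -> theta) has no collider blocking it and no conditioned non-collider, so it is open.
Try {alpha, eta}:
  P1: blocked at fork node eta ∈ conditioning set.
  P2: blocked at chain node alpha ∈ conditioning set.
  P3: blocked at collider zeta (neither it nor any descendant is in the conditioning set).
  P4: blocked at chain node alpha ∈ conditioning set.
  P5: blocked at fork node alpha ∈ conditioning set.
{alpha, eta} contains no descendant of eps and blocks every backdoor path.
Every element of {alpha, eta} is needed (dropping alpha leaves P2 open; dropping eta leaves P1 open), so no proper subset is valid.
Among all size-2 subsets of the eligible variables, only {alpha, eta} blocks every backdoor path, so it is the unique smallest valid adjustment set.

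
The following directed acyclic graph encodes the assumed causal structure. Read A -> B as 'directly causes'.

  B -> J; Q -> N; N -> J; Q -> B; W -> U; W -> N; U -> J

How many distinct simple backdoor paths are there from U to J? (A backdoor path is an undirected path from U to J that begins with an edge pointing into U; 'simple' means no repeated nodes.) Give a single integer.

2

A backdoor path from U to J is any simple undirected path whose first edge points into U (i.e. leaves U via a parent).
Parents of U: {W}.
Enumerating:
  P1: U <- W -> N <- Q -> B -> J
  P2: U <- W -> N -> J
That exhausts the simple backdoor paths. Count: 2.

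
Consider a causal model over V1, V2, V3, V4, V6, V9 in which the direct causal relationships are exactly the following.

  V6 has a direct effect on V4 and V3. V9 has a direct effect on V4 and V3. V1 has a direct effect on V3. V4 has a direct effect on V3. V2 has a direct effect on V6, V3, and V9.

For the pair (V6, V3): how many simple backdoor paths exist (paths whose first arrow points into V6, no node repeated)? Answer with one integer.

3

A backdoor path from V6 to V3 is any simple undirected path whose first edge points into V6 (i.e. leaves V6 via a parent).
Parents of V6: {V2}.
Enumerating:
  P1: V6 <- V2 -> V9 -> V4 -> V3
  P2: V6 <- V2 -> V9 -> V3
  P3: V6 <- V2 -> V3
That exhausts the simple backdoor paths. Count: 3.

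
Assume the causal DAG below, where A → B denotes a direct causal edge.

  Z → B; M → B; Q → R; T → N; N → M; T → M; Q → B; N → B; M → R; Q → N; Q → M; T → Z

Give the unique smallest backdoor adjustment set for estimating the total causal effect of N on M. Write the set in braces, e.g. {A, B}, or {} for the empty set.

Variables eligible for adjustment (non-descendants of N, excluding N and M): {Q, T, Z}.
Backdoor paths from N to M:
  P1: N <- Q -> M
  P2: N <- Q -> R <- M
  P3: N <- Q -> B <- Z <- T -> M
  P4: N <- Q -> B <- M
  P5: N <- T -> Z -> B <- Q -> M
  P6: N <- T -> Z -> B <- Q -> R <- M
  P7: N <- T -> Z -> B <- M
  P8: N <- T -> M
The empty set is not sufficient: P1 (N <- Q -> M) has no collider blocking it and no conditioned non-collider, so it is open.
Try {Q, T}:
  P1: blocked at fork node Q ∈ conditioning set.
  P2: blocked at fork node Q ∈ conditioning set.
  P3: blocked at fork node Q ∈ conditioning set.
  P4: blocked at fork node Q ∈ conditioning set.
  P5: blocked at fork node T ∈ conditioning set.
  P6: blocked at fork node T ∈ conditioning set.
  P7: blocked at fork node T ∈ conditioning set.
  P8: blocked at fork node T ∈ conditioning set.
{Q, T} contains no descendant of N and blocks every backdoor path.
Every element of {Q, T} is needed (dropping Q leaves P1 open; dropping T leaves P8 open), so no proper subset is valid.
Among all size-2 subsets of the eligible variables, only {Q, T} blocks every backdoor path, so it is the unique smallest valid adjustment set.

{Q, T}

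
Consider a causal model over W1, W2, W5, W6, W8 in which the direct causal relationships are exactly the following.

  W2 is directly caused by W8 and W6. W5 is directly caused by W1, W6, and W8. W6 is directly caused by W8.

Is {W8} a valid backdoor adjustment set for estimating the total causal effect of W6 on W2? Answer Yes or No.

Yes

Backdoor paths from W6 to W2 (paths whose first edge points into W6):
  P1: W6 <- W8 -> W2
Condition 1 (no descendant of W6 in the set): holds — descendants of W6 are {W2, W5}; none are in {W8}.
Condition 2 (every backdoor path blocked by {W8}):
  P1: blocked at fork node W8 ∈ conditioning set.
{W8} satisfies the backdoor criterion.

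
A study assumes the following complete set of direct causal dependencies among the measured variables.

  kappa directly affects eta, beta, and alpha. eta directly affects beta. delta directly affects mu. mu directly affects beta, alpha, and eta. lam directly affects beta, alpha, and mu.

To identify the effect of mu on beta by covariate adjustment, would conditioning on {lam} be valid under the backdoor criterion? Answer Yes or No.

Backdoor paths from mu to beta (paths whose first edge points into mu):
  P1: mu <- lam -> beta
  P2: mu <- lam -> alpha <- kappa -> eta -> beta
  P3: mu <- lam -> alpha <- kappa -> beta
Condition 1 (no descendant of mu in the set): holds — descendants of mu are {alpha, beta, eta}; none are in {lam}.
Condition 2 (every backdoor path blocked by {lam}):
  P1: blocked at fork node lam ∈ conditioning set.
  P2: blocked at fork node lam ∈ conditioning set.
  P3: blocked at fork node lam ∈ conditioning set.
{lam} satisfies the backdoor criterion.

Yes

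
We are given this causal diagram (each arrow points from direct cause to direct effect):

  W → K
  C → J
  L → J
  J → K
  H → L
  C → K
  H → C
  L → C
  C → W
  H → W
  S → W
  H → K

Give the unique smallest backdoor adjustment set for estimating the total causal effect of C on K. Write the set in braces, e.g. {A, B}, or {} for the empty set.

Variables eligible for adjustment (non-descendants of C, excluding C and K): {H, L, S}.
Backdoor paths from C to K:
  P1: C <- H -> L -> J -> K
  P2: C <- H -> W -> K
  P3: C <- H -> K
  P4: C <- L <- H -> W -> K
  P5: C <- L <- H -> K
  P6: C <- L -> J -> K
The empty set is not sufficient: P1 (C <- H -> L -> J -> K) has no collider blocking it and no conditioned non-collider, so it is open.
Try {H, L}:
  P1: blocked at fork node H ∈ conditioning set.
  P2: blocked at fork node H ∈ conditioning set.
  P3: blocked at fork node H ∈ conditioning set.
  P4: blocked at chain node L ∈ conditioning set.
  P5: blocked at chain node L ∈ conditioning set.
  P6: blocked at fork node L ∈ conditioning set.
{H, L} contains no descendant of C and blocks every backdoor path.
Every element of {H, L} is needed (dropping H leaves P2 open; dropping L leaves P6 open), so no proper subset is valid.
Among all size-2 subsets of the eligible variables, only {H, L} blocks every backdoor path, so it is the unique smallest valid adjustment set.

{H, L}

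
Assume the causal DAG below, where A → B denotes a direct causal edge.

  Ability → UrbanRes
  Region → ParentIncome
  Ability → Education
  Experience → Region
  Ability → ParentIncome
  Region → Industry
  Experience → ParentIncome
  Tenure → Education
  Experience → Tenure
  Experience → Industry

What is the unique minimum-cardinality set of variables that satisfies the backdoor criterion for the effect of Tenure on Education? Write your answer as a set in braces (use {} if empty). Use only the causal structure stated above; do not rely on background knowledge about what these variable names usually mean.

{}

Variables eligible for adjustment (non-descendants of Tenure, excluding Tenure and Education): {Ability, Experience, Industry, ParentIncome, Region, UrbanRes}.
Backdoor paths from Tenure to Education:
  P1: Tenure <- Experience -> Region -> ParentIncome <- Ability -> Education
  P2: Tenure <- Experience -> Industry <- Region -> ParentIncome <- Ability -> Education
  P3: Tenure <- Experience -> ParentIncome <- Ability -> Education
Each backdoor path contains an unconditioned collider, so every path is already blocked with the empty conditioning set:
  P1: blocked at collider ParentIncome (neither it nor any descendant is in the conditioning set).
  P2: blocked at collider Industry (neither it nor any descendant is in the conditioning set).
  P3: blocked at collider ParentIncome (neither it nor any descendant is in the conditioning set).
The empty set is therefore the unique smallest valid set.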